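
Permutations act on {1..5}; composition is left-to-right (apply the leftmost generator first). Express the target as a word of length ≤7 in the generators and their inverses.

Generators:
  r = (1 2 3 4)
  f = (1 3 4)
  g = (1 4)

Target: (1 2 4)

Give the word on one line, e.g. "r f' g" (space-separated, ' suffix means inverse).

g' f g r r

  after g': (1 4)
  after f: (3 4)
  after g: (1 4 3)
  after r: (2 3)
  after r: (1 2 4)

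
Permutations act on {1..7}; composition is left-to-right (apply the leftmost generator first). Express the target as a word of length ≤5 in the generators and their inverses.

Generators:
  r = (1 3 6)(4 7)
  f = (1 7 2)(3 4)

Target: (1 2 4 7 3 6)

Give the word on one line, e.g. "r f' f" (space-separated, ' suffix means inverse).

f f r

  after f: (1 7 2)(3 4)
  after f: (1 2 7)
  after r: (1 2 4 7 3 6)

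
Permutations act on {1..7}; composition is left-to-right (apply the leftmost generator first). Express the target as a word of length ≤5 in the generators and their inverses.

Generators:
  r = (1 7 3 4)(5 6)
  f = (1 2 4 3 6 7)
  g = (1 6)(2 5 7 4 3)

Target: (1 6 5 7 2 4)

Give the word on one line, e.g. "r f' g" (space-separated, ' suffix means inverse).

  after g: (1 6)(2 5 7 4 3)
  after g: (2 7 3 5 4)
  after r: (1 7 4 2 3 6 5)
  after f': (1 6 5 7 2 4)

g g r f'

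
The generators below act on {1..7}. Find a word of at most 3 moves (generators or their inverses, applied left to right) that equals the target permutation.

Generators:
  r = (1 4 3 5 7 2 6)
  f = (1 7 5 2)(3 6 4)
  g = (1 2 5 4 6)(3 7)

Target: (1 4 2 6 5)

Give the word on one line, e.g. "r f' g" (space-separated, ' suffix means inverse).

g' g'

  after g': (1 6 4 5 2)(3 7)
  after g': (1 4 2 6 5)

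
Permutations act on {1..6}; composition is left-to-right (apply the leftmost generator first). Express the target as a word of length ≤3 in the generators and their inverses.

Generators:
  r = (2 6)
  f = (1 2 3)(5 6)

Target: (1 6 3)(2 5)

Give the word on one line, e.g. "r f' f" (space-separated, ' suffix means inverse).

r f r'

  after r: (2 6)
  after f: (1 2 5 6 3)
  after r': (1 6 3)(2 5)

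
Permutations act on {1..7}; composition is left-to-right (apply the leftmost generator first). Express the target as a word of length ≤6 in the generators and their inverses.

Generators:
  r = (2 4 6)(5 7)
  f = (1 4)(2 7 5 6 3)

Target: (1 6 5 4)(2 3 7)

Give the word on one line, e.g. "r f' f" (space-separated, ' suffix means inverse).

  after f: (1 4)(2 7 5 6 3)
  after r: (1 6 3 4)(2 5)
  after r: (1 2 7 5 4)(3 6)
  after f': (1 3 5)
  after f': (1 6 5 4)(2 3 7)

f r r f' f'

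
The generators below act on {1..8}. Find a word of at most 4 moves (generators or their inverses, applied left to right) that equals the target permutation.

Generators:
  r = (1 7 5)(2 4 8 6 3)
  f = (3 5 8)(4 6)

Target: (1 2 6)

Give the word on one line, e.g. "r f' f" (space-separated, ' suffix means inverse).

  after r': (1 5 7)(2 3 6 8 4)
  after f: (1 8 6 3 4 2 5 7)
  after f: (1 3 6 5 7)(2 8 4)
  after r: (1 2 6)

r' f f r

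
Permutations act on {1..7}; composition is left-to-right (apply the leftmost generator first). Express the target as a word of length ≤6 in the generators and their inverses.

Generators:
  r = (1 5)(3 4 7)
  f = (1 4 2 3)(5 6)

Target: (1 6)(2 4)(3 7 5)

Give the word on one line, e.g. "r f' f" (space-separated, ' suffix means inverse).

r' f' r r r

  after r': (1 5)(3 7 4)
  after f': (1 6 5 3 7)(2 4)
  after r: (1 6)(2 7 5 4)
  after r: (1 6 5 7)(2 3 4)
  after r: (1 6)(2 4)(3 7 5)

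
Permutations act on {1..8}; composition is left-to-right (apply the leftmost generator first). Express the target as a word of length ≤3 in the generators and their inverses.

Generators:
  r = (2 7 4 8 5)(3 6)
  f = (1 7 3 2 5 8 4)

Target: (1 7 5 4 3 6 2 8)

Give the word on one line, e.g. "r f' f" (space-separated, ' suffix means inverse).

r' f

  after r': (2 5 8 4 7)(3 6)
  after f: (1 7 5 4 3 6 2 8)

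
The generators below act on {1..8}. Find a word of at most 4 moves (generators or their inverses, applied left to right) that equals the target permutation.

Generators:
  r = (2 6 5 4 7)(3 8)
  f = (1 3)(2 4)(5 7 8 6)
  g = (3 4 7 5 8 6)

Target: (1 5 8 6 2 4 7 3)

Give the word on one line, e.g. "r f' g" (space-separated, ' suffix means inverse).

  after f': (1 3)(2 4)(5 6 8 7)
  after g: (1 4 2 7 8 5 3)
  after r': (1 5 8 6 2 4 7 3)

f' g r'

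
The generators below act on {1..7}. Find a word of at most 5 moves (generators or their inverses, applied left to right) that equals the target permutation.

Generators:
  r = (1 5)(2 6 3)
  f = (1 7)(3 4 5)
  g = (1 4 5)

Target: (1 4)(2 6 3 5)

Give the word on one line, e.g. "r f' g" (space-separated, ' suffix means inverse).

  after f': (1 7)(3 5 4)
  after f': (3 4 5)
  after g: (1 4)(3 5)
  after r': (1 4 5 6 2 3)
  after r': (1 4)(2 6 3 5)

f' f' g r' r'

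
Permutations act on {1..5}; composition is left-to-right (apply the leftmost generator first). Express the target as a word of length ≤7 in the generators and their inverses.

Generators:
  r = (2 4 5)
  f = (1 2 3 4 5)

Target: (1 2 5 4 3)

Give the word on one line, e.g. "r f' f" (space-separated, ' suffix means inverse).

r f f f r'

  after r: (2 4 5)
  after f: (1 2 5 3 4)
  after f: (1 3 5 4 2)
  after f: (1 4 3)
  after r': (1 2 5 4 3)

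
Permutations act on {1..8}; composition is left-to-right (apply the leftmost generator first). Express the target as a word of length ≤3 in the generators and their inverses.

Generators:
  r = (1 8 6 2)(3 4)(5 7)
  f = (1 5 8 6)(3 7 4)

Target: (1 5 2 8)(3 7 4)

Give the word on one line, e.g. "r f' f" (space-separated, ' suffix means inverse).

f r' r'

  after f: (1 5 8 6)(3 7 4)
  after r': (1 7 3 5)(2 6)
  after r': (1 5 2 8)(3 7 4)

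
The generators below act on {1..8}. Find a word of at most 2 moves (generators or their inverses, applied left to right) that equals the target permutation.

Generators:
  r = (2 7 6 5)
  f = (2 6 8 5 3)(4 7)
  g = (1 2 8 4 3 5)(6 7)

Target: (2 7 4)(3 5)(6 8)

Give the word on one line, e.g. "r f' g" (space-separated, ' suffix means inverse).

f r'

  after f: (2 6 8 5 3)(4 7)
  after r': (2 7 4)(3 5)(6 8)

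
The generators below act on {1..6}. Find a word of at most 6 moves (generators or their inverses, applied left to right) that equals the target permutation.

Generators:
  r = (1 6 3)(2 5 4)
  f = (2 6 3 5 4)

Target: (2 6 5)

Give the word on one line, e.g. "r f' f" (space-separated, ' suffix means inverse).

f f r f r

  after f: (2 6 3 5 4)
  after f: (2 3 4 6 5)
  after r: (1 6 4 3 2)
  after f: (1 3 6 2)(4 5)
  after r: (2 6 5)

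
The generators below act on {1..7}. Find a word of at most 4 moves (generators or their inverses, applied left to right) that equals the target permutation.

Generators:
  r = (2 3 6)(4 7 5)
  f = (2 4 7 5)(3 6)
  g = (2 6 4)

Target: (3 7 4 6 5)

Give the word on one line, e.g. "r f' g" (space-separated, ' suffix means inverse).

  after g: (2 6 4)
  after r: (3 6 7 5 4)
  after g: (2 6 7 5)(3 4)
  after r: (3 7 4 6 5)

g r g r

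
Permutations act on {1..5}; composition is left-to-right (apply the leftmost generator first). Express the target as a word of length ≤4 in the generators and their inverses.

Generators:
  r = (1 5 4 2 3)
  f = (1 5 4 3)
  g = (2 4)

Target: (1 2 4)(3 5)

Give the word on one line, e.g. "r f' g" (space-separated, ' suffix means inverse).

  after f: (1 5 4 3)
  after g: (1 5 2 4 3)
  after r: (1 4)(3 5)
  after g': (1 2 4)(3 5)

f g r g'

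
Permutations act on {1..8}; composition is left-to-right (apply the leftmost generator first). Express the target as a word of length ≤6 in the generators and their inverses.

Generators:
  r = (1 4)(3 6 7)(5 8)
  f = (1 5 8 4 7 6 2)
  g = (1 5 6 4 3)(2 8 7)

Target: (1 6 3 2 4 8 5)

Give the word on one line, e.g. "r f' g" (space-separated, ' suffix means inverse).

g' f f f r

  after g': (1 3 4 6 5)(2 7 8)
  after f: (1 3 7 4 2 6 8)
  after f: (1 3 6 4)(5 8)
  after f: (1 3 2)(4 5)(6 7)
  after r: (1 6 3 2 4 8 5)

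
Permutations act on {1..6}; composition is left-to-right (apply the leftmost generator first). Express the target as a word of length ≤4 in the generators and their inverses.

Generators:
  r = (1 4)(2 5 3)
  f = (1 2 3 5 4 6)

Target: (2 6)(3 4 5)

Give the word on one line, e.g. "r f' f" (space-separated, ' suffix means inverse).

  after f': (1 6 4 5 3 2)
  after f': (1 4 3)(2 6 5)
  after r': (2 6)(3 4 5)

f' f' r'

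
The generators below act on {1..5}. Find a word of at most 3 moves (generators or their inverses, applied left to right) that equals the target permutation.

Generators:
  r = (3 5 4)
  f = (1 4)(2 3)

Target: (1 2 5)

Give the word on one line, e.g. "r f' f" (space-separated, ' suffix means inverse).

  after f': (1 4)(2 3)
  after r: (1 3 2 5 4)
  after f': (1 2 5)

f' r f'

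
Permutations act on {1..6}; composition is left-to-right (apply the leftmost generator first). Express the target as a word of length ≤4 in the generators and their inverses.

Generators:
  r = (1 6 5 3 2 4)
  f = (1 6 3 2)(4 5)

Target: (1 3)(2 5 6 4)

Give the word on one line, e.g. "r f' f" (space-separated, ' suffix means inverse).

  after r': (1 4 2 3 5 6)
  after f': (1 5)(2 6)(3 4)
  after r: (1 3)(2 5 6 4)

r' f' r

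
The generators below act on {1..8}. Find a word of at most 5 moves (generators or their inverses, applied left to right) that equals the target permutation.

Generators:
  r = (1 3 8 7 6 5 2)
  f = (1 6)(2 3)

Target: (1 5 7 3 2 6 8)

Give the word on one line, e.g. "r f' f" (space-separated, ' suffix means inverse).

r' f' f' r'

  after r': (1 2 5 6 7 8 3)
  after f': (1 3 6 7 8 2 5)
  after f': (1 2 5 6 7 8 3)
  after r': (1 5 7 3 2 6 8)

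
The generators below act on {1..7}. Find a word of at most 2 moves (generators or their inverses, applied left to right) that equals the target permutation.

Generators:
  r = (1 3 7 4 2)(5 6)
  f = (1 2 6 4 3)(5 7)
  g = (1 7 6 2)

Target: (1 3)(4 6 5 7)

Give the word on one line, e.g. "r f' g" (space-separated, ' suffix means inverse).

  after r: (1 3 7 4 2)(5 6)
  after g': (1 3)(4 6 5 7)

r g'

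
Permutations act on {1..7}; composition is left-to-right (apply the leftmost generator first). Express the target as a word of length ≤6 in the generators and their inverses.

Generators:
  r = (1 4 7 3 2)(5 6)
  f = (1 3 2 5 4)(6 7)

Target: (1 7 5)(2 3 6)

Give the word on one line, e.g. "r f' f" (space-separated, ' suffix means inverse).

  after r: (1 4 7 3 2)(5 6)
  after f': (1 5 7)(2 4 6)
  after r': (1 6 3 7 2)(4 5)
  after f: (1 7 5)(2 3 6)

r f' r' f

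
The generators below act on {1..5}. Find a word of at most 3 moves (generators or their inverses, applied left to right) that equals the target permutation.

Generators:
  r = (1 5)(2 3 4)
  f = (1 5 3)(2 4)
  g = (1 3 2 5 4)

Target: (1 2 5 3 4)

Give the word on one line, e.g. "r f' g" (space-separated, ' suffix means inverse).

  after g: (1 3 2 5 4)
  after r: (1 4 5 2)
  after r: (1 2 5 3 4)

g r r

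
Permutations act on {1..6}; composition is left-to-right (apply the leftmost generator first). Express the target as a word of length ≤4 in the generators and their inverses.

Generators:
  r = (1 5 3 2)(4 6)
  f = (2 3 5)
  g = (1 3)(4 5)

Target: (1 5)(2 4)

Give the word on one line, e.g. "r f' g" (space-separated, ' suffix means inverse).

  after f: (2 3 5)
  after f: (2 5 3)
  after g: (1 3 2 4 5)
  after f: (1 5)(2 4)

f f g f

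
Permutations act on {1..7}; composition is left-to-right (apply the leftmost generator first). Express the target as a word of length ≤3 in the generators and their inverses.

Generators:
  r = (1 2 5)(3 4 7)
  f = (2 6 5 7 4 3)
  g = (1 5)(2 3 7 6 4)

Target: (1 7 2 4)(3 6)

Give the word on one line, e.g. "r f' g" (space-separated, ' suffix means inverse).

  after r: (1 2 5)(3 4 7)
  after f': (1 3 7 4 5)(2 6)
  after g: (1 7 2 4)(3 6)

r f' g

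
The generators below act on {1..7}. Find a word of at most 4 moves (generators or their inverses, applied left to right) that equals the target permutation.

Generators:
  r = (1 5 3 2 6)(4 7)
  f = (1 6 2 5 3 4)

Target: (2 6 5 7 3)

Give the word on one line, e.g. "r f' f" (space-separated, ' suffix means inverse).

  after f: (1 6 2 5 3 4)
  after f: (1 2 3)(4 6 5)
  after r: (1 6 3 5 7 4)
  after f': (2 6 5 7 3)

f f r f'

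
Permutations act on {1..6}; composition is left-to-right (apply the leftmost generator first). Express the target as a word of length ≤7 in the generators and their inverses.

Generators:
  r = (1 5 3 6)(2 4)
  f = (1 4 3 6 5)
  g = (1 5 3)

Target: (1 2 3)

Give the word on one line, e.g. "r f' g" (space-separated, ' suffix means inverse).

f' r f' r' f'

  after f': (1 5 6 3 4)
  after r: (1 3 2 4 5)
  after f': (1 4 6 3 2)
  after r': (1 2 6 5)(3 4)
  after f': (1 2 3)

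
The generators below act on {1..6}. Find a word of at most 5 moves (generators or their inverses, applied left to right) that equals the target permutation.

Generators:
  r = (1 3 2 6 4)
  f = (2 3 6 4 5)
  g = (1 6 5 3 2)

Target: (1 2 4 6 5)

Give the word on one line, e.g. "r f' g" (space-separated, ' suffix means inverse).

g r r r r

  after g: (1 6 5 3 2)
  after r: (1 4)(2 3 6 5)
  after r: (3 4)(5 6)
  after r: (1 3)(2 6 5 4)
  after r: (1 2 4 6 5)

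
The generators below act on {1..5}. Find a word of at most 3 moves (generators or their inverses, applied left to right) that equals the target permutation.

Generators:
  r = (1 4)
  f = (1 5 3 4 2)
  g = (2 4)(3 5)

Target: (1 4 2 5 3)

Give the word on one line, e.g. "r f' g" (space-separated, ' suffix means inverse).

g f' g'

  after g: (2 4)(3 5)
  after f': (1 2 3)
  after g': (1 4 2 5 3)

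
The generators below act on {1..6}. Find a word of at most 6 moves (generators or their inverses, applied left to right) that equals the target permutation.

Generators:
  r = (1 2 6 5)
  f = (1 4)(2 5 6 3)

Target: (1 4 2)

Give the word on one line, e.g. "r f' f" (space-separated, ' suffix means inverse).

r' f' r' f'

  after r': (1 5 6 2)
  after f': (1 2 4)(3 6)
  after r': (2 4 5 6 3)
  after f': (1 4 2)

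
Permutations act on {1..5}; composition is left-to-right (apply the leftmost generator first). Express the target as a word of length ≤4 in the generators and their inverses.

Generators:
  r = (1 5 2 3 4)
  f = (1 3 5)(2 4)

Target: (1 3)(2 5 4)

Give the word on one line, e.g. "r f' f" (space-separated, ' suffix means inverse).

  after r': (1 4 3 2 5)
  after f: (1 2)(3 4 5)
  after r: (1 3)(2 5 4)

r' f r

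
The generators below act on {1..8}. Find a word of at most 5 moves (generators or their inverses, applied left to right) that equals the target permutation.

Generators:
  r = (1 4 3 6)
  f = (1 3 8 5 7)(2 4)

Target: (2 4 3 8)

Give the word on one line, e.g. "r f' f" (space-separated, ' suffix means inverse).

  after r: (1 4 3 6)
  after f': (1 2 4)(3 6 7 5 8)
  after r': (1 2)(4 6 7 5 8)
  after f: (1 4 6)(2 3 8)
  after r': (2 4 3 8)

r f' r' f r'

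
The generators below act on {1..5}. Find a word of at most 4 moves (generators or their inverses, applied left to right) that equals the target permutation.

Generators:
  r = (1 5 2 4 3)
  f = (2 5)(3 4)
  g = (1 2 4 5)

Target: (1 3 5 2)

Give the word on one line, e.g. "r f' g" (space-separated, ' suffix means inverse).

  after r: (1 5 2 4 3)
  after g: (2 5 4 3)
  after r': (1 3 5 2)

r g r'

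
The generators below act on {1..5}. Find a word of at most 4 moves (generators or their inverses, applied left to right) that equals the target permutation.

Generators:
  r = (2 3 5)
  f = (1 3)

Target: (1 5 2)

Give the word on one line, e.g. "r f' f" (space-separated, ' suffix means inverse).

f' r f

  after f': (1 3)
  after r: (1 5 2 3)
  after f: (1 5 2)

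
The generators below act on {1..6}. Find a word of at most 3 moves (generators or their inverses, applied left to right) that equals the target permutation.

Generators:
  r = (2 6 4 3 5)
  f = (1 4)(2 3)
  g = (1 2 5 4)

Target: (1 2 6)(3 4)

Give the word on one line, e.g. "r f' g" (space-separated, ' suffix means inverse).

r g

  after r: (2 6 4 3 5)
  after g: (1 2 6)(3 4)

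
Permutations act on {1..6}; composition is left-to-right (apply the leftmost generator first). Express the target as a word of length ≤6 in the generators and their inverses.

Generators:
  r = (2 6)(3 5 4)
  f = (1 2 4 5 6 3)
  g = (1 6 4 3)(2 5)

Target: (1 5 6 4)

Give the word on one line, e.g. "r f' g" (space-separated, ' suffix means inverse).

f r g g r

  after f: (1 2 4 5 6 3)
  after r: (1 6 5 2 3)
  after g: (1 4 3 6 2)
  after g: (1 3 4)(2 6 5)
  after r: (1 5 6 4)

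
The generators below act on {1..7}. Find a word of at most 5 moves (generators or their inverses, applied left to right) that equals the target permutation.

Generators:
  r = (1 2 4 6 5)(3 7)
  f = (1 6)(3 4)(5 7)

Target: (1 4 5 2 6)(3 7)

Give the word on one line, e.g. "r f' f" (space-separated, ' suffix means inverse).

r' r' r'

  after r': (1 5 6 4 2)(3 7)
  after r': (1 6 2 5 4)
  after r': (1 4 5 2 6)(3 7)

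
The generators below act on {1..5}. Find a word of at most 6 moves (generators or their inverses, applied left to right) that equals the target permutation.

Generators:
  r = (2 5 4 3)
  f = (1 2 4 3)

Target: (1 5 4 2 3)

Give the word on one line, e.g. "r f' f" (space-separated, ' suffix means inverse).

r' f f r'

  after r': (2 3 4 5)
  after f: (1 2)(4 5)
  after f: (1 4 5 3)
  after r': (1 5 4 2 3)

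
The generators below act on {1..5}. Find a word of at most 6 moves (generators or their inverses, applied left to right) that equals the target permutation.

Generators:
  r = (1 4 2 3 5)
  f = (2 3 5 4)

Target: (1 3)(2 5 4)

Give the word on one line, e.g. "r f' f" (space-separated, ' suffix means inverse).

f f f r' r'

  after f: (2 3 5 4)
  after f: (2 5)(3 4)
  after f: (2 4 5 3)
  after r': (1 5 2)(3 4)
  after r': (1 3)(2 5 4)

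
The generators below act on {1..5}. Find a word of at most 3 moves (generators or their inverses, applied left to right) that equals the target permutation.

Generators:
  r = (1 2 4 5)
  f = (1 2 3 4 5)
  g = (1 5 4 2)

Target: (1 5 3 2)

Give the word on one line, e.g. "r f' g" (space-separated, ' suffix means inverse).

f' f' r

  after f': (1 5 4 3 2)
  after f': (1 4 2 5 3)
  after r: (1 5 3 2)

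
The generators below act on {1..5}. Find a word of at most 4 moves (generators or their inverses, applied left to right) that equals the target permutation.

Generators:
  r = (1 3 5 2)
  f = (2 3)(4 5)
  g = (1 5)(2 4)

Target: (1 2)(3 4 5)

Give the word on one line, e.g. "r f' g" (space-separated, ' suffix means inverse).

  after r: (1 3 5 2)
  after f: (1 2)(3 4 5)

r f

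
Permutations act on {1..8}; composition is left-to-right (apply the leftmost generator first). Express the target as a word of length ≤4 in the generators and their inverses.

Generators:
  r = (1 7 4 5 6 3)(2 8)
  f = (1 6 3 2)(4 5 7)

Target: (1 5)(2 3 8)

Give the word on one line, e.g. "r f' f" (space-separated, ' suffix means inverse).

f r'

  after f: (1 6 3 2)(4 5 7)
  after r': (1 5)(2 3 8)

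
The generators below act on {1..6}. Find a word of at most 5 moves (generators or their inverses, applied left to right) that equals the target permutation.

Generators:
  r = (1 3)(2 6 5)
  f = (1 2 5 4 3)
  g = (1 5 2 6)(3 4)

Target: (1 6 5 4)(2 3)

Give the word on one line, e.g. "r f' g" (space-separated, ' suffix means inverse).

g' r f' r

  after g': (1 6 2 5)(3 4)
  after r: (1 5 3 4)
  after f': (1 2)(3 5 4)
  after r: (1 6 5 4)(2 3)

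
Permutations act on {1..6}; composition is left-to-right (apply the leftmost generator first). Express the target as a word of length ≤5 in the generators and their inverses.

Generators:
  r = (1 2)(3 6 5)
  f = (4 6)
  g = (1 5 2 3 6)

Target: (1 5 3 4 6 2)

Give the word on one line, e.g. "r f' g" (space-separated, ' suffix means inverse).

g' g' r r f'

  after g': (1 6 3 2 5)
  after g': (1 3 5 6 2)
  after r: (1 6)
  after r: (1 5 3 6 2)
  after f': (1 5 3 4 6 2)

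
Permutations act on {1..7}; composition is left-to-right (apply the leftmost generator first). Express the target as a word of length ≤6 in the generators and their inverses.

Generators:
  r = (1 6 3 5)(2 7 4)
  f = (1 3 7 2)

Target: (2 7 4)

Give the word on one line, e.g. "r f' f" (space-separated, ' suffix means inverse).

  after r: (1 6 3 5)(2 7 4)
  after r: (1 3)(2 4 7)(5 6)
  after r: (1 5 3 6)
  after r: (2 7 4)

r r r r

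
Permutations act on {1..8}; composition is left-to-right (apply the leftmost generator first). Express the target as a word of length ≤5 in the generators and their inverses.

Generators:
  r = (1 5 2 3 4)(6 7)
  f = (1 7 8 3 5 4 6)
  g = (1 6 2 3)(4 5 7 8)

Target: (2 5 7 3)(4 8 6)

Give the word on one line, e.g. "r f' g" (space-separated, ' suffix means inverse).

  after f: (1 7 8 3 5 4 6)
  after r: (1 6 5)(2 3)(4 7 8)
  after f: (2 5 7 3)(4 8 6)

f r f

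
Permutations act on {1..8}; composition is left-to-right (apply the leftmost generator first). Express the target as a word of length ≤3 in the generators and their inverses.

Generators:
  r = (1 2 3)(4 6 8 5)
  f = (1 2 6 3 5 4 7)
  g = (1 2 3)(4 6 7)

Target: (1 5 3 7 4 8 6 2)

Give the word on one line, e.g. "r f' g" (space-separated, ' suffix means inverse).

f' g r'

  after f': (1 7 4 5 3 6 2)
  after g: (1 4 5)(3 7 6)
  after r': (1 5 3 7 4 8 6 2)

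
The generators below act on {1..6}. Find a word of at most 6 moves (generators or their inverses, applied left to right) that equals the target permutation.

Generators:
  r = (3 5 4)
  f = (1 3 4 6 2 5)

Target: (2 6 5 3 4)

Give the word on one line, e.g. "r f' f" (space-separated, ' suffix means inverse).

  after f: (1 3 4 6 2 5)
  after r': (1 4 6 2 3 5)
  after r': (1 5)(2 4 6)
  after f: (2 6 5 3 4)

f r' r' f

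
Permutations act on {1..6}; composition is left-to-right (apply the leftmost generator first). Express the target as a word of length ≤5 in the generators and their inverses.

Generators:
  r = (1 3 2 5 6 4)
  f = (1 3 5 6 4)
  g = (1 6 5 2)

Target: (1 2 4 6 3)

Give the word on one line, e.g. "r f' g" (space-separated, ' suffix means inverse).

  after g: (1 6 5 2)
  after f': (1 5 2 4 6 3)
  after r': (1 2 6)(3 4 5)
  after f: (1 2 4 6 3)

g f' r' f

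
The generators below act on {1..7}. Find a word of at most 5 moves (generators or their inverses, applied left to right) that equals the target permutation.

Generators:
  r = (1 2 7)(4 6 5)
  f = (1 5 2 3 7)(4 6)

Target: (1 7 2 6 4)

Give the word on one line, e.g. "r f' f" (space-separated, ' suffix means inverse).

f' r f'

  after f': (1 7 3 2 5)(4 6)
  after r: (2 4 5)(3 7)
  after f': (1 7 2 6 4)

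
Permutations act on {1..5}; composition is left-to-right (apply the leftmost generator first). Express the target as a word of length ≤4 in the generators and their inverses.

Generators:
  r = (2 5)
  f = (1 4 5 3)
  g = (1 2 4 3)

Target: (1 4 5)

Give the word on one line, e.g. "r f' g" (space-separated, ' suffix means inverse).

g' f' f' r

  after g': (1 3 4 2)
  after f': (1 5 4 2 3)
  after f': (1 4 2 5)
  after r: (1 4 5)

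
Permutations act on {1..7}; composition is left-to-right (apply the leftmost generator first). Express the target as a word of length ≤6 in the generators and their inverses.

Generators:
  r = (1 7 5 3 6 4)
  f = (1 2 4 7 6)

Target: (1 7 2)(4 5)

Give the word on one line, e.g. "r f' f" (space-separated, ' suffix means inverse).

r' r' f r' f

  after r': (1 4 6 3 5 7)
  after r': (1 6 5)(3 7 4)
  after f: (2 4 3 6 5)
  after r': (1 4 5 2 6 7)
  after f: (1 7 2)(4 5)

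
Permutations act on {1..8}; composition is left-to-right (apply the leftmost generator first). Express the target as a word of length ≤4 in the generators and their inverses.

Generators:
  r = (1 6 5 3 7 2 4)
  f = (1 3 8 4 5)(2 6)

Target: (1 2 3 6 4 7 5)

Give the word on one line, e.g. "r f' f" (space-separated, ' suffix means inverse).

r' r'

  after r': (1 4 2 7 3 5 6)
  after r': (1 2 3 6 4 7 5)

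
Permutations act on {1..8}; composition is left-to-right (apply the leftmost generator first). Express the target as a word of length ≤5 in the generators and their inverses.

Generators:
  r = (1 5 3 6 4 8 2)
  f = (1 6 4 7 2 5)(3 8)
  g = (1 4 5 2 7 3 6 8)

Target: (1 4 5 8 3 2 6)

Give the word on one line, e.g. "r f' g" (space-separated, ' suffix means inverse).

r' r' r'

  after r': (1 2 8 4 6 3 5)
  after r': (1 8 6 5 2 4 3)
  after r': (1 4 5 8 3 2 6)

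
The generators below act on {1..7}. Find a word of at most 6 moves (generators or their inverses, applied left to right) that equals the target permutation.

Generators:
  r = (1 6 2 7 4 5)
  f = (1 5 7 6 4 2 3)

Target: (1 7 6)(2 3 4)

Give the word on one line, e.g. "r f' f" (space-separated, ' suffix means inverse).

  after r: (1 6 2 7 4 5)
  after f: (1 4 7 2 6 3)
  after r: (1 5)(3 6)
  after f: (1 7 6)(2 3 4)

r f r f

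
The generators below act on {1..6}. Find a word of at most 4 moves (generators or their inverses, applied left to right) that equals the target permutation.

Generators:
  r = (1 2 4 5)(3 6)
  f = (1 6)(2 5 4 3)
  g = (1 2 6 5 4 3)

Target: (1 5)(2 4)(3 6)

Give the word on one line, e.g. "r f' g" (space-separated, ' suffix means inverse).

  after g': (1 3 4 5 6 2)
  after g': (1 4 6)(2 3 5)
  after g': (1 5)(2 4)(3 6)

g' g' g'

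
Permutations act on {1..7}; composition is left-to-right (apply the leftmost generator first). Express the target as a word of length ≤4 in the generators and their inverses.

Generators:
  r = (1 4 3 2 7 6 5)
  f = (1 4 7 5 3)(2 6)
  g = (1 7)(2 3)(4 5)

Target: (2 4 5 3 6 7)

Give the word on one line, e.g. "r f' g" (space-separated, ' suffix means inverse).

  after r: (1 4 3 2 7 6 5)
  after f': (2 4 5 3 6 7)

r f'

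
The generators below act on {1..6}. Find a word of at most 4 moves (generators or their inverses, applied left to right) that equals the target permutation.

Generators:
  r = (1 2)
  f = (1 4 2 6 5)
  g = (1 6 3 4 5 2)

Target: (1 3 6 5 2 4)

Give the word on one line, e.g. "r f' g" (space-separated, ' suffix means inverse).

r f' g' r

  after r: (1 2)
  after f': (1 4)(2 5 6)
  after g': (1 3 6 5)(2 4)
  after r: (1 3 6 5 2 4)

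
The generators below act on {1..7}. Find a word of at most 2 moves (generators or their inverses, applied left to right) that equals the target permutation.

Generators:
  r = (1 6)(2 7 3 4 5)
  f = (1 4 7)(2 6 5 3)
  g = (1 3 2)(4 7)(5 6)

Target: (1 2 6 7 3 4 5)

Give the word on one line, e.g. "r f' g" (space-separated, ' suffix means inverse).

  after r': (1 6)(2 5 4 3 7)
  after f': (1 2 6 7 3 4 5)

r' f'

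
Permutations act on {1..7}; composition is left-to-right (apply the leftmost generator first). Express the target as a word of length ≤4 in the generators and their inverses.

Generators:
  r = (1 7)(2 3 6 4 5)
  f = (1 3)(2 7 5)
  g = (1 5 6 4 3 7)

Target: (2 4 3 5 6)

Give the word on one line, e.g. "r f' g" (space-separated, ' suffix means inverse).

r' r'

  after r': (1 7)(2 5 4 6 3)
  after r': (2 4 3 5 6)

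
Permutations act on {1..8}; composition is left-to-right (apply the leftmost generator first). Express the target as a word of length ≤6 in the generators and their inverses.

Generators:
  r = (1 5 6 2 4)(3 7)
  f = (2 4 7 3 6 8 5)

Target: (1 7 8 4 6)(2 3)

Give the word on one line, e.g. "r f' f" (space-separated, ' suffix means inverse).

  after r: (1 5 6 2 4)(3 7)
  after f: (1 2 7 6 4)(5 8)
  after r': (1 6 2 3 7 5 8)
  after f': (1 3 4 2 7 8)(5 6)
  after r': (1 7 8 4 6)(2 3)

r f r' f' r'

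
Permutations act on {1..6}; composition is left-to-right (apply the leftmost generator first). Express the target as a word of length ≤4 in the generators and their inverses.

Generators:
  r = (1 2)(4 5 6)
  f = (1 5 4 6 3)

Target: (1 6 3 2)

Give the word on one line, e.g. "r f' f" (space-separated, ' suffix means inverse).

  after f: (1 5 4 6 3)
  after r: (1 6 3 2)

f r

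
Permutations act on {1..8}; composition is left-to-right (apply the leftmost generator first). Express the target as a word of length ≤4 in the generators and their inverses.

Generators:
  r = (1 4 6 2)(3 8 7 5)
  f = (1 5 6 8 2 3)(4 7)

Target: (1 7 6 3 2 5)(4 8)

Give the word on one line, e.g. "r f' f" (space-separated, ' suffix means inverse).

r f

  after r: (1 4 6 2)(3 8 7 5)
  after f: (1 7 6 3 2 5)(4 8)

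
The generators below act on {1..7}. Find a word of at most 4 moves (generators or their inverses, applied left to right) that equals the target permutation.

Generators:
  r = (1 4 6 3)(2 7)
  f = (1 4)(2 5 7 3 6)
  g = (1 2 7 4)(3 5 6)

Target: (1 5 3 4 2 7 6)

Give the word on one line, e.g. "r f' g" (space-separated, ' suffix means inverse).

r' f' r f

  after r': (1 3 6 4)(2 7)
  after f': (1 7 6)(2 5)
  after r: (1 2 5 7 3)(4 6)
  after f: (1 5 3 4 2 7 6)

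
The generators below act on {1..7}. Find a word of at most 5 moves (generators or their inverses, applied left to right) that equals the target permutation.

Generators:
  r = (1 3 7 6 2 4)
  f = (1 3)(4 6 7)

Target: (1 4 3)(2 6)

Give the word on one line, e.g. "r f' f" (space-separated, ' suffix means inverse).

f f r'

  after f: (1 3)(4 6 7)
  after f: (4 7 6)
  after r': (1 4 3)(2 6)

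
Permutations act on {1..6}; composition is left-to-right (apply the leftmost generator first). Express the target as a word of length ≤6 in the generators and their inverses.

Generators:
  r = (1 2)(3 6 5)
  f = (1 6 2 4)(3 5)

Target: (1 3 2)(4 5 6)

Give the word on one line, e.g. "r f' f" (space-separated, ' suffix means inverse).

f r' f' r

  after f: (1 6 2 4)(3 5)
  after r': (1 3 6)(2 4)
  after f': (1 5 3)(4 6)
  after r: (1 3 2)(4 5 6)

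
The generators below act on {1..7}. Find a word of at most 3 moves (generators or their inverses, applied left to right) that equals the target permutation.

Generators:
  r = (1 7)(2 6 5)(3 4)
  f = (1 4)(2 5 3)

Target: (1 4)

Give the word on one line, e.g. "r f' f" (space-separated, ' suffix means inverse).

  after f: (1 4)(2 5 3)
  after f: (2 3 5)
  after f: (1 4)

f f f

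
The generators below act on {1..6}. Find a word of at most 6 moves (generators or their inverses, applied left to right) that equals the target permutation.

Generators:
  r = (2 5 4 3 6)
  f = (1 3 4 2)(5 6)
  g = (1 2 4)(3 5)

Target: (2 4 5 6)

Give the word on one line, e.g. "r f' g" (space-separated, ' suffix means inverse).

  after f': (1 2 4 3)(5 6)
  after f': (1 4)(2 3)
  after g: (2 5 3 4)
  after r: (2 4 5 6)

f' f' g r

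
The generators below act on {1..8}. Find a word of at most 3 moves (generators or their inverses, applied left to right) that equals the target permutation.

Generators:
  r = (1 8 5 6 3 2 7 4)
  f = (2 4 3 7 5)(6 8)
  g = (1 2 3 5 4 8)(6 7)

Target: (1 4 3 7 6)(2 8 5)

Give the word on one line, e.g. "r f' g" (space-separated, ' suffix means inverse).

  after f': (2 5 7 3 4)(6 8)
  after r': (1 4 3 7 6)(2 8 5)

f' r'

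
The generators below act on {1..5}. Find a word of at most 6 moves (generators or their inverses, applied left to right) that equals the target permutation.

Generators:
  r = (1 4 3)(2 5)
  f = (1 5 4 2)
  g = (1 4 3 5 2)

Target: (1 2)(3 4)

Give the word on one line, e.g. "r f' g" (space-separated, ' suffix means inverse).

r' g' g' f g

  after r': (1 3 4)(2 5)
  after g': (1 4 2 3)
  after g': (2 4 5 3)
  after f: (1 5 3)
  after g: (1 2)(3 4)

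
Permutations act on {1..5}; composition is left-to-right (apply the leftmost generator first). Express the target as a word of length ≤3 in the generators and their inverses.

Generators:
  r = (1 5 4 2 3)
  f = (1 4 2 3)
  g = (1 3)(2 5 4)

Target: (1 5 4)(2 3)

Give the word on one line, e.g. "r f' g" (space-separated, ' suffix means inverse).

  after f: (1 4 2 3)
  after g': (1 5 2)
  after f': (1 5 4)(2 3)

f g' f'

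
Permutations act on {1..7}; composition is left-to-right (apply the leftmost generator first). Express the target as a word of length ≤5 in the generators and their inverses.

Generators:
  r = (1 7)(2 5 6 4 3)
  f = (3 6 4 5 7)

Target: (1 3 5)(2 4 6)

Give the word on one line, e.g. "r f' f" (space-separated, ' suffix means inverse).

  after r: (1 7)(2 5 6 4 3)
  after f: (1 3 2 7)(4 6 5)
  after f: (1 6 7)(2 3)
  after f: (1 4 5 7)(2 6 3)
  after r: (1 3 5)(2 4 6)

r f f f r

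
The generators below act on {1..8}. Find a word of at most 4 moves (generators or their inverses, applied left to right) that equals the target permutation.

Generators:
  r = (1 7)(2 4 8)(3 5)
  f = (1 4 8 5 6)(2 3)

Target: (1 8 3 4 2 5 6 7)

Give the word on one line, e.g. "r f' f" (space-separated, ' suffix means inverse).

f r

  after f: (1 4 8 5 6)(2 3)
  after r: (1 8 3 4 2 5 6 7)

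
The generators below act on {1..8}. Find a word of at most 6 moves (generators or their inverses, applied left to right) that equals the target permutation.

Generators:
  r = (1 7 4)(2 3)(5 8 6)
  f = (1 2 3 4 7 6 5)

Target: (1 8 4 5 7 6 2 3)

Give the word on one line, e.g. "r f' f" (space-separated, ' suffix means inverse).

f' r f' f'

  after f': (1 5 6 7 4 3 2)
  after r: (1 8 6 4 2 7)
  after f': (1 8 7 5 6 3 2 4)
  after f': (1 8 4 5 7 6 2 3)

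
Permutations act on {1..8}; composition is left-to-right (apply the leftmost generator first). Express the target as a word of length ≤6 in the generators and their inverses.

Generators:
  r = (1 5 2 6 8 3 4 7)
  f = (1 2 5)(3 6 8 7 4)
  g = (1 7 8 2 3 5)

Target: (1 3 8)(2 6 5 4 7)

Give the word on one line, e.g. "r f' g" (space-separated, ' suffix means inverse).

f' g r' f f

  after f': (1 5 2)(3 4 7 8 6)
  after g: (2 7)(3 4 8 6 5)
  after r': (1 7 5 8 2 4 6)
  after f: (1 4 8 5 7)(2 3 6)
  after f: (1 3 8)(2 6 5 4 7)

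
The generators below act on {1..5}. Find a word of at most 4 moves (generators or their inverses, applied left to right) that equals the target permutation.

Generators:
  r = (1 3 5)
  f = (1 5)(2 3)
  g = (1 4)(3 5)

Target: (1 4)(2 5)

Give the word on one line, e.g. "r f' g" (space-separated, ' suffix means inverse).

  after g: (1 4)(3 5)
  after f': (1 4 5 2 3)
  after r: (1 4)(2 5)

g f' r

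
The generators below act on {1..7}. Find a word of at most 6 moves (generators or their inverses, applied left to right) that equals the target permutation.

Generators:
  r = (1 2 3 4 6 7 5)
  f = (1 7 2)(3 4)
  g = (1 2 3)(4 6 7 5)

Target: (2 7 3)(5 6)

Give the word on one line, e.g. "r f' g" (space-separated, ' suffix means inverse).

r' g f r' g'

  after r': (1 5 7 6 4 3 2)
  after g: (1 4)
  after f: (1 3 4 7 2)
  after r': (1 2 5 7)(4 6)
  after g': (2 7 3)(5 6)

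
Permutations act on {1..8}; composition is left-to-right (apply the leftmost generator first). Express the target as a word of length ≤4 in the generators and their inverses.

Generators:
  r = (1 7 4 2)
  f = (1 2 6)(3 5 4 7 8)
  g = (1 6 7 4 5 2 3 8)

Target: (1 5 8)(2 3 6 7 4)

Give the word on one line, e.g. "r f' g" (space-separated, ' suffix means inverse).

g f' g'

  after g: (1 6 7 4 5 2 3 8)
  after f': (1 2 8 6 4 3 7 5)
  after g': (1 5 8)(2 3 6 7 4)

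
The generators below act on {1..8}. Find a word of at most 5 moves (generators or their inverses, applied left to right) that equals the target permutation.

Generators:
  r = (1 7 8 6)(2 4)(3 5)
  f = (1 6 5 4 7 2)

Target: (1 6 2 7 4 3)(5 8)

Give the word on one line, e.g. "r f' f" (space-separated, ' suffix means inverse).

  after f': (1 2 7 4 5 6)
  after r': (1 4 3 5 8 7 2)
  after f': (1 5 8 4 3 6)
  after f': (1 6 2 7 4 3)(5 8)

f' r' f' f'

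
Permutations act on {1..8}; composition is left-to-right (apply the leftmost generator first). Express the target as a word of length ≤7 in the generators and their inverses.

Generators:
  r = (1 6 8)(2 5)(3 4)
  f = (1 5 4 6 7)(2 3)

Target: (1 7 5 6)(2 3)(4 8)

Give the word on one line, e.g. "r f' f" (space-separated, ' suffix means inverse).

  after f': (1 7 6 4 5)(2 3)
  after f': (1 6 5 7 4)
  after r: (1 8)(2 5 7 3 4 6)
  after r: (4 8 6 5 7)
  after f': (1 7 5 6)(2 3)(4 8)

f' f' r r f'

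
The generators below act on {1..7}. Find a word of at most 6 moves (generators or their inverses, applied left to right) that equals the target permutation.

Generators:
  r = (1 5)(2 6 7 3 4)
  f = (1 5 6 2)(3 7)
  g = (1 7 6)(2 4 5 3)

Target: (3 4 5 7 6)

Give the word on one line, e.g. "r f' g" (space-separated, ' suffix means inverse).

f r r f'

  after f: (1 5 6 2)(3 7)
  after r: (2 5 7 4)
  after r: (1 5 3 4 6 7 2)
  after f': (3 4 5 7 6)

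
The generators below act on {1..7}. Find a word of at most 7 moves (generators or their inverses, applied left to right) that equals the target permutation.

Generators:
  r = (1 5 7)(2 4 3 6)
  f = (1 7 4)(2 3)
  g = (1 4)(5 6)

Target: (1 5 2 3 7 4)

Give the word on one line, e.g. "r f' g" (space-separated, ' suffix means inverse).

  after f: (1 7 4)(2 3)
  after r: (2 6)(3 4 5 7)
  after f': (1 4 5)(2 6 3 7)
  after f': (1 7 3)(2 6)(4 5)
  after r': (1 5 2 3 7 4)

f r f' f' r'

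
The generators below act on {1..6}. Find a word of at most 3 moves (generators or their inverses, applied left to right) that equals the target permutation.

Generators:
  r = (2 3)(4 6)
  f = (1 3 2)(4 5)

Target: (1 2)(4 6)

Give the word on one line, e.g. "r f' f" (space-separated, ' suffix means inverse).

f' f' r'

  after f': (1 2 3)(4 5)
  after f': (1 3 2)
  after r': (1 2)(4 6)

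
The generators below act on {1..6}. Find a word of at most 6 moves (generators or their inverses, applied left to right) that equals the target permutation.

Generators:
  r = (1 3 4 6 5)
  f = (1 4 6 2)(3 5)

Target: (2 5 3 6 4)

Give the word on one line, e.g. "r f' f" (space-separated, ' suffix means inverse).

f' f' r r

  after f': (1 2 6 4)(3 5)
  after f': (1 6)(2 4)
  after r: (1 5)(2 6 3 4)
  after r: (2 5 3 6 4)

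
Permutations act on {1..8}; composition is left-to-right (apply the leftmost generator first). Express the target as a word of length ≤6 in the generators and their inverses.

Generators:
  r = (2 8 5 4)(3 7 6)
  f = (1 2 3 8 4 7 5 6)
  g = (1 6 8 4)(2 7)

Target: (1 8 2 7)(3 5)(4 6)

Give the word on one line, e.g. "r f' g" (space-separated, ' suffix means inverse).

  after g: (1 6 8 4)(2 7)
  after f': (1 5 7)(2 4 6 3)
  after g': (1 5 2 8 6 3 7 4)
  after r: (1 4)(2 5 8 3 6 7)
  after f': (1 8 2 7)(3 5)(4 6)

g f' g' r f'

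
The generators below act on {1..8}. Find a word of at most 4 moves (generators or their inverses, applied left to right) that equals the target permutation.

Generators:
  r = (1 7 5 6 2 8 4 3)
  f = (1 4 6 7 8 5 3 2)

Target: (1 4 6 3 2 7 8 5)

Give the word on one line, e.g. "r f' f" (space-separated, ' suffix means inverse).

f' f' r'

  after f': (1 2 3 5 8 7 6 4)
  after f': (1 3 8 6)(2 5 7 4)
  after r': (1 4 6 3 2 7 8 5)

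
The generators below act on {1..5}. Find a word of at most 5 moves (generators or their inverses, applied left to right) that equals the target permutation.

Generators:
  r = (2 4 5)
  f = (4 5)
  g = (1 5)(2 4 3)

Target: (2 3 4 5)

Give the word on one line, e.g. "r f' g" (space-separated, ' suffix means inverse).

f' g g

  after f': (4 5)
  after g: (1 5 3 2 4)
  after g: (2 3 4 5)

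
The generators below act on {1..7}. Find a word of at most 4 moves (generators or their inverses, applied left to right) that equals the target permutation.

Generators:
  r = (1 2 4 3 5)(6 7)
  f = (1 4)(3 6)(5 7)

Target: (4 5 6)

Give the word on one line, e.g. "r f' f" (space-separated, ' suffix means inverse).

r f r f

  after r: (1 2 4 3 5)(6 7)
  after f: (1 2)(3 7)(4 6 5)
  after r: (1 4 7 5 3 6)
  after f: (4 5 6)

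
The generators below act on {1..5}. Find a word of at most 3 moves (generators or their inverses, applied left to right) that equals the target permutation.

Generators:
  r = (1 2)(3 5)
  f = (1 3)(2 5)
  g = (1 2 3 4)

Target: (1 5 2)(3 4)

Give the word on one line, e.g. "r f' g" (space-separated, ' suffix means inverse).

  after g: (1 2 3 4)
  after f': (1 5 2)(3 4)

g f'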